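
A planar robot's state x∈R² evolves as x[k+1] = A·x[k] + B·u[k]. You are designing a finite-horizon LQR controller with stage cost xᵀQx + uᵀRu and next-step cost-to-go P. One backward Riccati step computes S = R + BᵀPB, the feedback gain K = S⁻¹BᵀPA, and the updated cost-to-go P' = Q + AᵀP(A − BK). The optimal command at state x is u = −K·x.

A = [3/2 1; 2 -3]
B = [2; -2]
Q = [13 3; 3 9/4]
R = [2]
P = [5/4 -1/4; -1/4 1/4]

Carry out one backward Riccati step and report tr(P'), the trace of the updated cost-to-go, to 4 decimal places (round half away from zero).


BᵀP = [3.0000 -1.0000]
S = R + BᵀPB = [2] + [8.0000] = [10.0000]
BᵀPA = [2.5000 6.0000]
K = S⁻¹·BᵀPA = [0.2500 0.6000]
A−BK = [1.0000 -0.2000; 2.5000 -1.8000]
AᵀP(A−BK) = [1.6875 -0.5000; -0.5000 1.4000]
P' = Q + AᵀP(A−BK) = [14.6875 2.5000; 2.5000 3.6500]
tr(P') = 18.3375

18.3375


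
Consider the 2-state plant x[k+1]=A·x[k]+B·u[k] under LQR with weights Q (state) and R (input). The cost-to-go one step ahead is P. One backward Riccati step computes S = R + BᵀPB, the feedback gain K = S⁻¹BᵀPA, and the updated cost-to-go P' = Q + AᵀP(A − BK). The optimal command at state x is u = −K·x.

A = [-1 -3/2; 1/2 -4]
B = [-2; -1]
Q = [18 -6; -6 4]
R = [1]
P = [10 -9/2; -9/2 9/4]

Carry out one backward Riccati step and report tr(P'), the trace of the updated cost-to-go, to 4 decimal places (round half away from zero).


BᵀP = [-15.5000 6.7500]
S = R + BᵀPB = [1] + [24.2500] = [25.2500]
BᵀPA = [18.8750 -3.7500]
K = S⁻¹·BᵀPA = [0.7475 -0.1485]
A−BK = [0.4950 -1.7970; 1.2475 -4.1485]
AᵀP(A−BK) = [0.9530 -1.3218; -1.3218 3.9431]
P' = Q + AᵀP(A−BK) = [18.9530 -7.3218; -7.3218 7.9431]
tr(P') = 26.8960

26.8960


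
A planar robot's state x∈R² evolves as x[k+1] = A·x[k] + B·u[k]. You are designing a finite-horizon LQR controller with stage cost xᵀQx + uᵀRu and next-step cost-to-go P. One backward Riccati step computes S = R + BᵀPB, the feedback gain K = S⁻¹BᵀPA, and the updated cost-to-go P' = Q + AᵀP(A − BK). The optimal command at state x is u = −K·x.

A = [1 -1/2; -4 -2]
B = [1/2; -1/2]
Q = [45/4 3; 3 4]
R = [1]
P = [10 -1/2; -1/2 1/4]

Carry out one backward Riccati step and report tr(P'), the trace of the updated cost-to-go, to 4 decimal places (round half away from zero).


BᵀP = [5.2500 -0.3750]
S = R + BᵀPB = [1] + [2.8125] = [3.8125]
BᵀPA = [6.7500 -1.8750]
K = S⁻¹·BᵀPA = [1.7705 -0.4918]
A−BK = [0.1148 -0.2541; -3.1148 -2.2459]
AᵀP(A−BK) = [6.0492 0.3197; 0.3197 1.5779]
P' = Q + AᵀP(A−BK) = [17.2992 3.3197; 3.3197 5.5779]
tr(P') = 22.8770

22.8770


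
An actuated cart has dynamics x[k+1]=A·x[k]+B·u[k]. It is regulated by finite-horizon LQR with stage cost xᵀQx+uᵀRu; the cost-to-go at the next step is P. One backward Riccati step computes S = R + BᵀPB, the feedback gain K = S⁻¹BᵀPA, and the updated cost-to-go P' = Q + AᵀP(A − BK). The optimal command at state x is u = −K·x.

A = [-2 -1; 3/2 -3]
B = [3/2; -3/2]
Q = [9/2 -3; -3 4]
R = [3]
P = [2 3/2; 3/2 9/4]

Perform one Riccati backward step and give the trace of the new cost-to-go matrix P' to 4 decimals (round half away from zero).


40.8790

BᵀP = [0.7500 -1.1250]
S = R + BᵀPB = [3] + [2.8125] = [5.8125]
BᵀPA = [-3.1875 2.6250]
K = S⁻¹·BᵀPA = [-0.5484 0.4516]
A−BK = [-1.1774 -1.6774; 0.6774 -2.3226]
AᵀP(A−BK) = [2.3145 2.0645; 2.0645 30.0645]
P' = Q + AᵀP(A−BK) = [6.8145 -0.9355; -0.9355 34.0645]
tr(P') = 40.8790


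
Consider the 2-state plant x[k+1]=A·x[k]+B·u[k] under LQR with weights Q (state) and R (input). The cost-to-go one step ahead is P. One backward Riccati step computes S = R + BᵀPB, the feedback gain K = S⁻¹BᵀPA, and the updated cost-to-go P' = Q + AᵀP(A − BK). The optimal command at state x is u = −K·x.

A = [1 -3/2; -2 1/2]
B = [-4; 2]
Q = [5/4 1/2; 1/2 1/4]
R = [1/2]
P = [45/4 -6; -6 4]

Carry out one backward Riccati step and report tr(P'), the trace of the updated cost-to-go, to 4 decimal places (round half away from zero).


BᵀP = [-57.0000 32.0000]
S = R + BᵀPB = [1/2] + [292.0000] = [292.5000]
BᵀPA = [-121.0000 101.5000]
K = S⁻¹·BᵀPA = [-0.4137 0.3470]
A−BK = [-0.6547 -0.1120; -1.1726 -0.1940]
AᵀP(A−BK) = [1.1953 0.1130; 0.1130 0.0911]
P' = Q + AᵀP(A−BK) = [2.4453 0.6130; 0.6130 0.3411]
tr(P') = 2.7864

2.7864


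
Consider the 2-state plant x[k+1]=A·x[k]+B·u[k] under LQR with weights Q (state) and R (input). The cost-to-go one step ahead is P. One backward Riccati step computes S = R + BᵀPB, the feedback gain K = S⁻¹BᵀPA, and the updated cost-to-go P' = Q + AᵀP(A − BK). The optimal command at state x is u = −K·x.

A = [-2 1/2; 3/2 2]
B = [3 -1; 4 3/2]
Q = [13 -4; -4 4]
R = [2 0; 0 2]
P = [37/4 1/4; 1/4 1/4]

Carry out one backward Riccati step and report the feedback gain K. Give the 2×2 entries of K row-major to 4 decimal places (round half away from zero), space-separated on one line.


-0.3730 0.2380 0.7407 0.1835

BᵀP = [28.7500 1.7500; -8.8750 0.1250]
S = R + BᵀPB = [2 0; 0 2] + [93.2500 -26.1250; -26.1250 9.0625] = [95.2500 -26.1250; -26.1250 11.0625]
BᵀPA = [-54.8750 17.8750; 17.9375 -4.1875]
K = S⁻¹·BᵀPA = [-0.3730 0.2380; 0.7407 0.1835]
A−BK = [-0.1404 -0.0305; 1.8808 0.7727]
AᵀP(A−BK) = [2.3102 0.4558; 0.4558 0.3267]
P' = Q + AᵀP(A−BK) = [15.3102 -3.5442; -3.5442 4.3267]
tr(P') = 19.6369


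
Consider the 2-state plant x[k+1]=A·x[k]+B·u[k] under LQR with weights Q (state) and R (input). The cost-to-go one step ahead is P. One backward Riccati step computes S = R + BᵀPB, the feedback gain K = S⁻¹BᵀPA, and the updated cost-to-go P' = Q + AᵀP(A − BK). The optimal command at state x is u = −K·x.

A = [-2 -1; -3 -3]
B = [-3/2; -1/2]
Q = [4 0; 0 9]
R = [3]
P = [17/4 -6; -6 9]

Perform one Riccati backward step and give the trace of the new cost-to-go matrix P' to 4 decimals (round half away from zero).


BᵀP = [-3.3750 4.5000]
S = R + BᵀPB = [3] + [2.8125] = [5.8125]
BᵀPA = [-6.7500 -10.1250]
K = S⁻¹·BᵀPA = [-1.1613 -1.7419]
A−BK = [-3.7419 -3.6129; -3.5806 -3.8710]
AᵀP(A−BK) = [18.1613 23.7419; 23.7419 31.6129]
P' = Q + AᵀP(A−BK) = [22.1613 23.7419; 23.7419 40.6129]
tr(P') = 62.7742

62.7742


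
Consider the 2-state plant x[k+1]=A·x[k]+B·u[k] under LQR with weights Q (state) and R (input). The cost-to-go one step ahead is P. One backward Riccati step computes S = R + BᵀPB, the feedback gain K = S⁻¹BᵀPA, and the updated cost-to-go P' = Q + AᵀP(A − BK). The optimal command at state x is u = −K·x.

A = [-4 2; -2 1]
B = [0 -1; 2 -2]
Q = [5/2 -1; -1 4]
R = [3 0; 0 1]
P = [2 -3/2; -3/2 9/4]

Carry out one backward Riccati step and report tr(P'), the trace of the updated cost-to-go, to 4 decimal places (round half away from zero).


BᵀP = [-3.0000 4.5000; 1.0000 -3.0000]
S = R + BᵀPB = [3 0; 0 1] + [9.0000 -6.0000; -6.0000 5.0000] = [12.0000 -6.0000; -6.0000 6.0000]
BᵀPA = [3.0000 -1.5000; 2.0000 -1.0000]
K = S⁻¹·BᵀPA = [0.8333 -0.4167; 1.1667 -0.5833]
A−BK = [-2.8333 1.4167; -1.3333 0.6667]
AᵀP(A−BK) = [12.1667 -6.0833; -6.0833 3.0417]
P' = Q + AᵀP(A−BK) = [14.6667 -7.0833; -7.0833 7.0417]
tr(P') = 21.7083

21.7083


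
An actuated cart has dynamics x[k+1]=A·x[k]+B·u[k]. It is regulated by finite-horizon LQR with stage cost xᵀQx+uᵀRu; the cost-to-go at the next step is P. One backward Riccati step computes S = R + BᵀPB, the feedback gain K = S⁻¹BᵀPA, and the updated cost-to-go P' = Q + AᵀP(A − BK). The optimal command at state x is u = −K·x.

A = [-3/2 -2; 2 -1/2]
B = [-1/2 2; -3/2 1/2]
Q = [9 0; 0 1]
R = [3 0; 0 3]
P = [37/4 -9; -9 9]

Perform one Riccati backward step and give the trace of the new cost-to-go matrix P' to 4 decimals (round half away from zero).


BᵀP = [8.8750 -9.0000; 14.0000 -13.5000]
S = R + BᵀPB = [3 0; 0 3] + [9.0625 13.2500; 13.2500 21.2500] = [12.0625 13.2500; 13.2500 24.2500]
BᵀPA = [-31.3125 -13.2500; -48.0000 -21.2500]
K = S⁻¹·BᵀPA = [-1.0545 -0.3399; -1.4032 -0.6906]
A−BK = [0.7792 -0.7888; 1.1198 -0.6645]
AᵀP(A−BK) = [10.4393 4.2096; 4.2096 2.0717]
P' = Q + AᵀP(A−BK) = [19.4393 4.2096; 4.2096 3.0717]
tr(P') = 22.5110

22.5110


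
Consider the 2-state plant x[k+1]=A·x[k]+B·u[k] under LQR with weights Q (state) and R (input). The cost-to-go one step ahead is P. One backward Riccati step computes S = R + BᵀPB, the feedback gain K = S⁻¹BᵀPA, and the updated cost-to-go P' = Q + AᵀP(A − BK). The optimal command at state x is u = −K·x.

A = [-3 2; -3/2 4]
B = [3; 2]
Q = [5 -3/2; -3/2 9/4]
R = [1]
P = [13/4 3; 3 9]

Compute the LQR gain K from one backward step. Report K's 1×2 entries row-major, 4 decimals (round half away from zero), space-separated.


-0.8582 1.3643

BᵀP = [15.7500 27.0000]
S = R + BᵀPB = [1] + [101.2500] = [102.2500]
BᵀPA = [-87.7500 139.5000]
K = S⁻¹·BᵀPA = [-0.8582 1.3643]
A−BK = [-0.4254 -2.0929; 0.2164 1.2714]
AᵀP(A−BK) = [1.1938 1.2176; 1.2176 14.6797]
P' = Q + AᵀP(A−BK) = [6.1938 -0.2824; -0.2824 16.9297]
tr(P') = 23.1235


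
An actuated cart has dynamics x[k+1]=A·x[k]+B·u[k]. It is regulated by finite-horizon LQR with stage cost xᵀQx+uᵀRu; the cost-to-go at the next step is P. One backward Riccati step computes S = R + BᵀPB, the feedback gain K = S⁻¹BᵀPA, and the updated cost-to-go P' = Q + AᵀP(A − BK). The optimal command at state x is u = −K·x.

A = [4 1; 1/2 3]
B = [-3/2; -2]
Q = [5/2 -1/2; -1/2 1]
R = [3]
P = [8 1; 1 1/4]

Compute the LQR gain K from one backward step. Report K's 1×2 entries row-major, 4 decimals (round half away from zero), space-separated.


-2.0357 -0.7143

BᵀP = [-14.0000 -2.0000]
S = R + BᵀPB = [3] + [25.0000] = [28.0000]
BᵀPA = [-57.0000 -20.0000]
K = S⁻¹·BᵀPA = [-2.0357 -0.7143]
A−BK = [0.9464 -0.0714; -3.5714 1.5714]
AᵀP(A−BK) = [16.0268 4.1607; 4.1607 1.9643]
P' = Q + AᵀP(A−BK) = [18.5268 3.6607; 3.6607 2.9643]
tr(P') = 21.4911


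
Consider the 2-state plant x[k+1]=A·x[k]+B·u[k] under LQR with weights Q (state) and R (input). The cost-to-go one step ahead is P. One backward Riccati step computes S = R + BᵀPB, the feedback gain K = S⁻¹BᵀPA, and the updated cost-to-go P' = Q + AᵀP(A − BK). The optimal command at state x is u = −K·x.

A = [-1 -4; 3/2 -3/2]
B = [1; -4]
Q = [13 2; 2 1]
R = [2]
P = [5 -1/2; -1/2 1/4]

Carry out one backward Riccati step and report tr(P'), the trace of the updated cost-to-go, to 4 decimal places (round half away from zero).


BᵀP = [7.0000 -1.5000]
S = R + BᵀPB = [2] + [13.0000] = [15.0000]
BᵀPA = [-9.2500 -25.7500]
K = S⁻¹·BᵀPA = [-0.6167 -1.7167]
A−BK = [-0.3833 -2.2833; -0.9667 -8.3667]
AᵀP(A−BK) = [1.3583 5.8083; 5.8083 30.3583]
P' = Q + AᵀP(A−BK) = [14.3583 7.8083; 7.8083 31.3583]
tr(P') = 45.7167

45.7167


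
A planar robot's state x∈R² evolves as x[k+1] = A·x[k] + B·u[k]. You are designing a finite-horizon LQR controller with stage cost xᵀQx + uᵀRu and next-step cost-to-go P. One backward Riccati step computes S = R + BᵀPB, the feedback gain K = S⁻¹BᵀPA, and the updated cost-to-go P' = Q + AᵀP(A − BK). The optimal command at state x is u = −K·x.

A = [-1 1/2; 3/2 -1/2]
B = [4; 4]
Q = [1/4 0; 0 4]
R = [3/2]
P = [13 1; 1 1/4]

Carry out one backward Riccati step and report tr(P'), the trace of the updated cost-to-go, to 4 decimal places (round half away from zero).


5.3949

BᵀP = [56.0000 5.0000]
S = R + BᵀPB = [3/2] + [244.0000] = [245.5000]
BᵀPA = [-48.5000 25.5000]
K = S⁻¹·BᵀPA = [-0.1976 0.1039]
A−BK = [-0.2098 0.0845; 2.2902 -0.9155]
AᵀP(A−BK) = [0.9810 -0.3998; -0.3998 0.1638]
P' = Q + AᵀP(A−BK) = [1.2310 -0.3998; -0.3998 4.1638]
tr(P') = 5.3949


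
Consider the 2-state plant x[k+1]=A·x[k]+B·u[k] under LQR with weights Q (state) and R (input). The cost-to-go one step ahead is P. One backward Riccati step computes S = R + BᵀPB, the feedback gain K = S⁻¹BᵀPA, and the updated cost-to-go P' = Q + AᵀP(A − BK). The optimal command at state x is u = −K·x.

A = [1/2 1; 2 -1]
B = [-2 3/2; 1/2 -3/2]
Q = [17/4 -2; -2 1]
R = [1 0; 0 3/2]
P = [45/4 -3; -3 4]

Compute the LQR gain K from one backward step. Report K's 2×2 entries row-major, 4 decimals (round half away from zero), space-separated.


BᵀP = [-24.0000 8.0000; 21.3750 -10.5000]
S = R + BᵀPB = [1 0; 0 3/2] + [52.0000 -48.0000; -48.0000 47.8125] = [53.0000 -48.0000; -48.0000 49.3125]
BᵀPA = [4.0000 -32.0000; -10.3125 31.8750]
K = S⁻¹·BᵀPA = [-0.9618 -0.1551; -1.1454 0.4955]
A−BK = [0.2944 -0.0533; 0.7629 -0.1793]
AᵀP(A−BK) = [4.8483 -1.1454; -1.1454 0.4955]
P' = Q + AᵀP(A−BK) = [9.0983 -3.1454; -3.1454 1.4955]
tr(P') = 10.5937

-0.9618 -0.1551 -1.1454 0.4955


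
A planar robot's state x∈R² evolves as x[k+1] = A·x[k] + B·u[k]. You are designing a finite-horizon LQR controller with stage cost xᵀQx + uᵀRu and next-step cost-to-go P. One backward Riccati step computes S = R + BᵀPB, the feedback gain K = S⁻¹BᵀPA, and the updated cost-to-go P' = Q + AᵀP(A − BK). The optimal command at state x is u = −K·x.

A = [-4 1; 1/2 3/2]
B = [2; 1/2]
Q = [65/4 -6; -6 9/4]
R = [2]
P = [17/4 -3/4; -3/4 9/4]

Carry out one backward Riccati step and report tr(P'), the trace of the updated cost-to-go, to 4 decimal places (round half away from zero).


34.8045

BᵀP = [8.1250 -0.3750]
S = R + BᵀPB = [2] + [16.0625] = [18.0625]
BᵀPA = [-32.6875 7.5625]
K = S⁻¹·BᵀPA = [-1.8097 0.4187]
A−BK = [-0.3806 0.1626; 1.4048 1.2907]
AᵀP(A−BK) = [12.4083 2.4983; 2.4983 3.8962]
P' = Q + AᵀP(A−BK) = [28.6583 -3.5017; -3.5017 6.1462]
tr(P') = 34.8045


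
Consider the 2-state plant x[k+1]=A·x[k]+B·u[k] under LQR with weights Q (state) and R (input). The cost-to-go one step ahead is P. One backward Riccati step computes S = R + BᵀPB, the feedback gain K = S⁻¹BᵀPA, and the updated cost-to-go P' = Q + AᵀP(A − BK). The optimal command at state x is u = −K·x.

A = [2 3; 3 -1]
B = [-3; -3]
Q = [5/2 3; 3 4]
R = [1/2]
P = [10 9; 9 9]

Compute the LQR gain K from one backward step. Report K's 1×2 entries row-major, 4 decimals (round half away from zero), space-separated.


BᵀP = [-57.0000 -54.0000]
S = R + BᵀPB = [1/2] + [333.0000] = [333.5000]
BᵀPA = [-276.0000 -117.0000]
K = S⁻¹·BᵀPA = [-0.8276 -0.3508]
A−BK = [-0.4828 1.9475; 0.5172 -2.0525]
AᵀP(A−BK) = [0.5862 -0.8276; -0.8276 3.9535]
P' = Q + AᵀP(A−BK) = [3.0862 2.1724; 2.1724 7.9535]
tr(P') = 11.0397

-0.8276 -0.3508


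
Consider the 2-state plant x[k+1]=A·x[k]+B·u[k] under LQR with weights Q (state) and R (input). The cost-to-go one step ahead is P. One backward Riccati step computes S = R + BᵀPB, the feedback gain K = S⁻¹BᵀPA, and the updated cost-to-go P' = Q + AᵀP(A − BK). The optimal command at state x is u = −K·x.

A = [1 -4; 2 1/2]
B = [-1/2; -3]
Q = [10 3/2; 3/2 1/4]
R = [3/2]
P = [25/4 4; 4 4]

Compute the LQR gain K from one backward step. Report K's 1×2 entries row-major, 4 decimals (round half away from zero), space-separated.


BᵀP = [-15.1250 -14.0000]
S = R + BᵀPB = [3/2] + [49.5625] = [51.0625]
BᵀPA = [-43.1250 53.5000]
K = S⁻¹·BᵀPA = [-0.8446 1.0477]
A−BK = [0.5777 -3.4761; -0.5337 3.6432]
AᵀP(A−BK) = [1.8286 -5.8164; -5.8164 28.9461]
P' = Q + AᵀP(A−BK) = [11.8286 -4.3164; -4.3164 29.1961]
tr(P') = 41.0248

-0.8446 1.0477


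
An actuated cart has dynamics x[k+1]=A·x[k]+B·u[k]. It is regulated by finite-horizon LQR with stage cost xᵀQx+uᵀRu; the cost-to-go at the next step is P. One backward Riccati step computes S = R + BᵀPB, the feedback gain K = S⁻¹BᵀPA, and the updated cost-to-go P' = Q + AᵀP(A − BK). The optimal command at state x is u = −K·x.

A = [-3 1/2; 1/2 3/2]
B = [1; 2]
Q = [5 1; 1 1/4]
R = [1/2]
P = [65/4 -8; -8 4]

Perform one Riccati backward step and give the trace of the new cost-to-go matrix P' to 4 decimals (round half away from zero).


176.7917

BᵀP = [0.2500 0.0000]
S = R + BᵀPB = [1/2] + [0.2500] = [0.7500]
BᵀPA = [-0.7500 0.1250]
K = S⁻¹·BᵀPA = [-1.0000 0.1667]
A−BK = [-2.0000 0.3333; 2.5000 1.1667]
AᵀP(A−BK) = [170.5000 12.7500; 12.7500 1.0417]
P' = Q + AᵀP(A−BK) = [175.5000 13.7500; 13.7500 1.2917]
tr(P') = 176.7917


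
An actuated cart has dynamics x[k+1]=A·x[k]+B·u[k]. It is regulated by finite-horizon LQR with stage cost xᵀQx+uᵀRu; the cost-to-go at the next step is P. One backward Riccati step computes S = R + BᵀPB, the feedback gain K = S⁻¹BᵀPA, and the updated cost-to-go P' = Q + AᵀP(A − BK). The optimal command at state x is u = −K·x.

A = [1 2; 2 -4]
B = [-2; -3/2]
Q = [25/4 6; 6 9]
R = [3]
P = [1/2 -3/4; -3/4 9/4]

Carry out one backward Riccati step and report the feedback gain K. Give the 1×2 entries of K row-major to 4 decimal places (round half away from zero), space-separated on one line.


BᵀP = [0.1250 -1.8750]
S = R + BᵀPB = [3] + [2.5625] = [5.5625]
BᵀPA = [-3.6250 7.7500]
K = S⁻¹·BᵀPA = [-0.6517 1.3933]
A−BK = [-0.3034 4.7865; 1.0225 -1.9101]
AᵀP(A−BK) = [4.1376 -11.9494; -11.9494 39.2022]
P' = Q + AᵀP(A−BK) = [10.3876 -5.9494; -5.9494 48.2022]
tr(P') = 58.5899

-0.6517 1.3933


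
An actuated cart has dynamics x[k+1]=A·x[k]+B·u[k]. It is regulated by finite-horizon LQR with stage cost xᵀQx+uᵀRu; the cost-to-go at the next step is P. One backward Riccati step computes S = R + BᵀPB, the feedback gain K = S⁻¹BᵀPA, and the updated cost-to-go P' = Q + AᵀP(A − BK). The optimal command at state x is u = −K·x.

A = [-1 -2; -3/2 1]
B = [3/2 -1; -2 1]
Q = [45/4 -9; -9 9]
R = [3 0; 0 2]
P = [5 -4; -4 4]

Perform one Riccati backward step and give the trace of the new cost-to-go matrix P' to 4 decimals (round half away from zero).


BᵀP = [15.5000 -14.0000; -9.0000 8.0000]
S = R + BᵀPB = [3 0; 0 2] + [51.2500 -29.5000; -29.5000 17.0000] = [54.2500 -29.5000; -29.5000 19.0000]
BᵀPA = [5.5000 -45.0000; -3.0000 26.0000]
K = S⁻¹·BᵀPA = [0.0997 -0.5483; -0.0031 0.5171]
A−BK = [-1.1526 -0.6604; -1.2975 -0.6137]
AᵀP(A−BK) = [1.4424 0.5670; 0.5670 1.8816]
P' = Q + AᵀP(A−BK) = [12.6924 -8.4330; -8.4330 10.8816]
tr(P') = 23.5740

23.5740


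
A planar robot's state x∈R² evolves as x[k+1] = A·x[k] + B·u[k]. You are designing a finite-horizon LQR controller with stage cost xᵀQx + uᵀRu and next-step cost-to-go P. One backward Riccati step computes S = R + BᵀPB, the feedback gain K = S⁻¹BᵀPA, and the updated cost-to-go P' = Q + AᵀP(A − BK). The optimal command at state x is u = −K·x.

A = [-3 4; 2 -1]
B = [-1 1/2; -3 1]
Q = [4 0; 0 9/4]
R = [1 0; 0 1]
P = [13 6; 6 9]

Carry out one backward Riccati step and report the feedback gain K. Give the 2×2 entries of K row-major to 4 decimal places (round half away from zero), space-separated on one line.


BᵀP = [-31.0000 -33.0000; 12.5000 12.0000]
S = R + BᵀPB = [1 0; 0 1] + [130.0000 -48.5000; -48.5000 18.2500] = [131.0000 -48.5000; -48.5000 19.2500]
BᵀPA = [27.0000 -91.0000; -13.5000 38.0000]
K = S⁻¹·BᵀPA = [-0.7965 0.5383; -2.7080 3.3304]
A−BK = [-2.4425 2.8732; 2.3186 -2.7153]
AᵀP(A−BK) = [65.9469 -77.5752; -77.5752 91.4351]
P' = Q + AᵀP(A−BK) = [69.9469 -77.5752; -77.5752 93.6851]
tr(P') = 163.6320

-0.7965 0.5383 -2.7080 3.3304


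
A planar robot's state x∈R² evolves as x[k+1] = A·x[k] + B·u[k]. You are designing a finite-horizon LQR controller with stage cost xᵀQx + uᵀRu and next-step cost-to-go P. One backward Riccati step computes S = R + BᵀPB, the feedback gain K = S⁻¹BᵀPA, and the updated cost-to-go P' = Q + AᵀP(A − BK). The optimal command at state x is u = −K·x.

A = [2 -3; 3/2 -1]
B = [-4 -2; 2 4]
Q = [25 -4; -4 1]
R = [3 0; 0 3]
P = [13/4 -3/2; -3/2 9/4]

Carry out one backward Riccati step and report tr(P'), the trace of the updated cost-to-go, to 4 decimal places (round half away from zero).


BᵀP = [-16.0000 10.5000; -12.5000 12.0000]
S = R + BᵀPB = [3 0; 0 3] + [85.0000 74.0000; 74.0000 73.0000] = [88.0000 74.0000; 74.0000 76.0000]
BᵀPA = [-16.2500 37.5000; -7.0000 25.5000]
K = S⁻¹·BᵀPA = [-0.5916 0.7946; 0.4839 -0.4381]
A−BK = [0.6015 -0.6980; 0.7475 -0.8366]
AᵀP(A−BK) = [2.8366 -3.2803; -3.2803 3.8762]
P' = Q + AᵀP(A−BK) = [27.8366 -7.2803; -7.2803 4.8762]
tr(P') = 32.7129

32.7129


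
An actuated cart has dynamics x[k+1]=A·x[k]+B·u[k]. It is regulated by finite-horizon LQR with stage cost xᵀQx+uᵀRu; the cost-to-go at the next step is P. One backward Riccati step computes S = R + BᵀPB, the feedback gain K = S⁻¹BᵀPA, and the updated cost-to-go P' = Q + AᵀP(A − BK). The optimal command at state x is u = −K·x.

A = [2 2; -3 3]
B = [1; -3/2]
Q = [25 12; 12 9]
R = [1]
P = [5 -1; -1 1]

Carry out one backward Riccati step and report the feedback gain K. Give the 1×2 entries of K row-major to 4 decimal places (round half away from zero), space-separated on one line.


1.8222 0.4889

BᵀP = [6.5000 -2.5000]
S = R + BᵀPB = [1] + [10.2500] = [11.2500]
BᵀPA = [20.5000 5.5000]
K = S⁻¹·BᵀPA = [1.8222 0.4889]
A−BK = [0.1778 1.5111; -0.2667 3.7333]
AᵀP(A−BK) = [3.6444 0.9778; 0.9778 14.3111]
P' = Q + AᵀP(A−BK) = [28.6444 12.9778; 12.9778 23.3111]
tr(P') = 51.9556


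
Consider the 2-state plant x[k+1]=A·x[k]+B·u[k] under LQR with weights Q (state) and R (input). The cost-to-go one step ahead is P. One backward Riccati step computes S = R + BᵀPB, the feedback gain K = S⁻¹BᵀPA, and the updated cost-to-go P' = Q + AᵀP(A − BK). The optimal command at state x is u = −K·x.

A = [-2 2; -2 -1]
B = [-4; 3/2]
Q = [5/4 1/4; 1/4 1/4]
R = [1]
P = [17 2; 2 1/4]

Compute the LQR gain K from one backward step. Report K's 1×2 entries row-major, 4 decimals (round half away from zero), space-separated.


BᵀP = [-65.0000 -7.6250]
S = R + BᵀPB = [1] + [248.5625] = [249.5625]
BᵀPA = [145.2500 -122.3750]
K = S⁻¹·BᵀPA = [0.5820 -0.4904]
A−BK = [0.3281 0.0386; -2.8730 -0.2645]
AᵀP(A−BK) = [0.4618 -0.2755; -0.2755 0.2424]
P' = Q + AᵀP(A−BK) = [1.7118 -0.0255; -0.0255 0.4924]
tr(P') = 2.2042

0.5820 -0.4904


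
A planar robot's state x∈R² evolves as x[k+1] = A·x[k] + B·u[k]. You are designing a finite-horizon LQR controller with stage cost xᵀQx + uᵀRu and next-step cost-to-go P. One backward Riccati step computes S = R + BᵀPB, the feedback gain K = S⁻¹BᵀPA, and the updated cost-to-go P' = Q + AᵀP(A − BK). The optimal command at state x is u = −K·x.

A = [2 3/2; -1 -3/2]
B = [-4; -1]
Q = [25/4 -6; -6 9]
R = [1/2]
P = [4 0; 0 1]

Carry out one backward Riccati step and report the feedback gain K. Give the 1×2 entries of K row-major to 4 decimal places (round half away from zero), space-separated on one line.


BᵀP = [-16.0000 -1.0000]
S = R + BᵀPB = [1/2] + [65.0000] = [65.5000]
BᵀPA = [-31.0000 -22.5000]
K = S⁻¹·BᵀPA = [-0.4733 -0.3435]
A−BK = [0.1069 0.1260; -1.4733 -1.8435]
AᵀP(A−BK) = [2.3282 2.8511; 2.8511 3.5210]
P' = Q + AᵀP(A−BK) = [8.5782 -3.1489; -3.1489 12.5210]
tr(P') = 21.0992

-0.4733 -0.3435


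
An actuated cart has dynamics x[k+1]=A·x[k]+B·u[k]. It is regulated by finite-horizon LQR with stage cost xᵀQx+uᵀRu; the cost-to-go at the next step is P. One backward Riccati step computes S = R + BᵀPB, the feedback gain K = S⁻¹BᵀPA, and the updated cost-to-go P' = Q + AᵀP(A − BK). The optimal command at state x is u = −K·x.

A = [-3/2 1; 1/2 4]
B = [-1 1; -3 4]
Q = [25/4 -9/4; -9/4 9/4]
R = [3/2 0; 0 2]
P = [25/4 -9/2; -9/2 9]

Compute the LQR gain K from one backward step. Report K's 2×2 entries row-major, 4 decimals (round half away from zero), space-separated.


0.5735 -0.5002 0.6953 0.6267

BᵀP = [7.2500 -22.5000; -11.7500 31.5000]
S = R + BᵀPB = [3/2 0; 0 2] + [60.2500 -82.7500; -82.7500 114.2500] = [61.7500 -82.7500; -82.7500 116.2500]
BᵀPA = [-22.1250 -82.7500; 33.3750 114.2500]
K = S⁻¹·BᵀPA = [0.5735 -0.5002; 0.6953 0.6267]
A−BK = [-1.6218 -0.1269; -0.5608 -0.0076]
AᵀP(A−BK) = [12.5446 1.3906; 1.3906 1.2535]
P' = Q + AᵀP(A−BK) = [18.7946 -0.8594; -0.8594 3.5035]
tr(P') = 22.2981


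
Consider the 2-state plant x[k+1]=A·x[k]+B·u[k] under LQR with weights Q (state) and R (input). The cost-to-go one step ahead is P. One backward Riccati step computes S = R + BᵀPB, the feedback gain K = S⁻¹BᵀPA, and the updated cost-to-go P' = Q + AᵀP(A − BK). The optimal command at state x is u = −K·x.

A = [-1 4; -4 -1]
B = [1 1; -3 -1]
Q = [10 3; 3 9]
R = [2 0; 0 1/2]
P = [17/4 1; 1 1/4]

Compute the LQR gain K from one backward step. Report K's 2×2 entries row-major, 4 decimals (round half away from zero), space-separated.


BᵀP = [1.2500 0.2500; 3.2500 0.7500]
S = R + BᵀPB = [2 0; 0 1/2] + [0.5000 1.0000; 1.0000 2.5000] = [2.5000 1.0000; 1.0000 3.0000]
BᵀPA = [-2.2500 4.7500; -6.2500 12.2500]
K = S⁻¹·BᵀPA = [-0.0769 0.3077; -2.0577 3.9808]
A−BK = [1.1346 -0.2885; -6.2885 3.9038]
AᵀP(A−BK) = [3.2163 -5.4279; -5.4279 10.0240]
P' = Q + AᵀP(A−BK) = [13.2163 -2.4279; -2.4279 19.0240]
tr(P') = 32.2404

-0.0769 0.3077 -2.0577 3.9808


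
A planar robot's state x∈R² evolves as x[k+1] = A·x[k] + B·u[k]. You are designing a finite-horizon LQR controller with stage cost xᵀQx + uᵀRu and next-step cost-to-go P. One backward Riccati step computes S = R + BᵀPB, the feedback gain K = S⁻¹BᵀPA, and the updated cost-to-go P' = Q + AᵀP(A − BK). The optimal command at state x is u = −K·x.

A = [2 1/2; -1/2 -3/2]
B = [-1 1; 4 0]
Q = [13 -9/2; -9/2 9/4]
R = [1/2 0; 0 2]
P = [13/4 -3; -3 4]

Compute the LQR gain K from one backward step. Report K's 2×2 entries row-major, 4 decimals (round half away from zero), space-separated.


BᵀP = [-15.2500 19.0000; 3.2500 -3.0000]
S = R + BᵀPB = [1/2 0; 0 2] + [91.2500 -15.2500; -15.2500 3.2500] = [91.7500 -15.2500; -15.2500 5.2500]
BᵀPA = [-40.0000 -36.1250; 8.0000 6.1250]
K = S⁻¹·BᵀPA = [-0.3532 -0.3864; 0.4977 0.0444]
A−BK = [1.1490 0.0692; 0.9129 0.0454]
AᵀP(A−BK) = [1.8886 0.1907; 0.1907 0.0835]
P' = Q + AᵀP(A−BK) = [14.8886 -4.3093; -4.3093 2.3335]
tr(P') = 17.2222

-0.3532 -0.3864 0.4977 0.0444


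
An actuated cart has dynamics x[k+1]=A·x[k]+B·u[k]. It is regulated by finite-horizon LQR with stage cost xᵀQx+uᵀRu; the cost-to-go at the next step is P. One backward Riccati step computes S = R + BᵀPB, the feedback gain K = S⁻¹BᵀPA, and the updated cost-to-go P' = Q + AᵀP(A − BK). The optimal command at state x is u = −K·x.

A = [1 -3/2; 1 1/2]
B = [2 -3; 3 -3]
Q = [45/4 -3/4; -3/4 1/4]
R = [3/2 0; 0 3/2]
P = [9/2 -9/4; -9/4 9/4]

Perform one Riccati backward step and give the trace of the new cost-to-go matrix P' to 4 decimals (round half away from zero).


BᵀP = [2.2500 2.2500; -6.7500 0.0000]
S = R + BᵀPB = [3/2 0; 0 3/2] + [11.2500 -13.5000; -13.5000 20.2500] = [12.7500 -13.5000; -13.5000 21.7500]
BᵀPA = [4.5000 -2.2500; -6.7500 10.1250]
K = S⁻¹·BᵀPA = [0.0710 0.9231; -0.2663 1.0385]
A−BK = [0.0592 -0.2308; -0.0118 0.8462]
AᵀP(A−BK) = [0.1331 -0.5192; -0.5192 5.6250]
P' = Q + AᵀP(A−BK) = [11.3831 -1.2692; -1.2692 5.8750]
tr(P') = 17.2581

17.2581


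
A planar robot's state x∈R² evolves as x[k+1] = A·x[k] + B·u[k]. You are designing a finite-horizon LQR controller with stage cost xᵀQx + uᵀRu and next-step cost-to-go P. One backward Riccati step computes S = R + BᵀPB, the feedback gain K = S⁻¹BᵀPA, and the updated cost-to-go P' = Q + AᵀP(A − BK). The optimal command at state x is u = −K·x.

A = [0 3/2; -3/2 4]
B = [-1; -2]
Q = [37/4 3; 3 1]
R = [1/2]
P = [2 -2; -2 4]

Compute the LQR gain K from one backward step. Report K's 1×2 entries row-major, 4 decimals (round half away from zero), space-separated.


BᵀP = [2.0000 -6.0000]
S = R + BᵀPB = [1/2] + [10.0000] = [10.5000]
BᵀPA = [9.0000 -21.0000]
K = S⁻¹·BᵀPA = [0.8571 -2.0000]
A−BK = [0.8571 -0.5000; 0.2143 0.0000]
AᵀP(A−BK) = [1.2857 -1.5000; -1.5000 2.5000]
P' = Q + AᵀP(A−BK) = [10.5357 1.5000; 1.5000 3.5000]
tr(P') = 14.0357

0.8571 -2.0000


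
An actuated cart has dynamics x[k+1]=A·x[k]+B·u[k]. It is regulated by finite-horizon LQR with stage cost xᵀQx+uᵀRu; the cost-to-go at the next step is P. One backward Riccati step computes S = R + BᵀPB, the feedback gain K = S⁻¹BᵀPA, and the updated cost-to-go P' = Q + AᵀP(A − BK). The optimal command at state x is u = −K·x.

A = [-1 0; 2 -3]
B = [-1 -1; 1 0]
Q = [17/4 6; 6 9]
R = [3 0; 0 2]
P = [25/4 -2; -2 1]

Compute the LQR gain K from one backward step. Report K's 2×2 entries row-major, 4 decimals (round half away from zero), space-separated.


BᵀP = [-8.2500 3.0000; -6.2500 2.0000]
S = R + BᵀPB = [3 0; 0 2] + [11.2500 8.2500; 8.2500 6.2500] = [14.2500 8.2500; 8.2500 8.2500]
BᵀPA = [14.2500 -9.0000; 10.2500 -6.0000]
K = S⁻¹·BᵀPA = [0.6667 -0.5000; 0.5758 -0.2273]
A−BK = [0.2424 -0.7273; 1.3333 -2.5000]
AᵀP(A−BK) = [2.8485 -2.5455; -2.5455 3.1364]
P' = Q + AᵀP(A−BK) = [7.0985 3.4545; 3.4545 12.1364]
tr(P') = 19.2348

0.6667 -0.5000 0.5758 -0.2273


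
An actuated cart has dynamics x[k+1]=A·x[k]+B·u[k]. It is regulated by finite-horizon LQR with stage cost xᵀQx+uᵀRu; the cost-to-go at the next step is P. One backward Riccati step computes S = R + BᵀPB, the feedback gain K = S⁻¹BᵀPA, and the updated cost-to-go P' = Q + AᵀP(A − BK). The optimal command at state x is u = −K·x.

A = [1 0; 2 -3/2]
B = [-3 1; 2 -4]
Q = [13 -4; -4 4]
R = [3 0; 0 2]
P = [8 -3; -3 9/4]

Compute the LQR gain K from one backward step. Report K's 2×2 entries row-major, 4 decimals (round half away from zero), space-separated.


BᵀP = [-30.0000 13.5000; 20.0000 -12.0000]
S = R + BᵀPB = [3 0; 0 2] + [117.0000 -84.0000; -84.0000 68.0000] = [120.0000 -84.0000; -84.0000 70.0000]
BᵀPA = [-3.0000 -20.2500; -4.0000 18.0000]
K = S⁻¹·BᵀPA = [-0.4063 0.0703; -0.5446 0.3415]
A−BK = [0.3259 -0.1306; 0.6339 -0.2746]
AᵀP(A−BK) = [1.6027 -0.6730; -0.6730 0.3390]
P' = Q + AᵀP(A−BK) = [14.6027 -4.6730; -4.6730 4.3390]
tr(P') = 18.9417

-0.4063 0.0703 -0.5446 0.3415


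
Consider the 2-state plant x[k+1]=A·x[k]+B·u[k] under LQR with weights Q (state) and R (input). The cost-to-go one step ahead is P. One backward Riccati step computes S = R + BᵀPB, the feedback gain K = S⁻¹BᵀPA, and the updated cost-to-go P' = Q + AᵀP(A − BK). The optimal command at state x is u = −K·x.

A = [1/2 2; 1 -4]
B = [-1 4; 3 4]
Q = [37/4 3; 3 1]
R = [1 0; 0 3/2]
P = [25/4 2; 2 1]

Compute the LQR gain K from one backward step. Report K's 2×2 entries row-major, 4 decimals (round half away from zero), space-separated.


0.0962 -1.1422 0.1554 0.1181

BᵀP = [-0.2500 1.0000; 33.0000 12.0000]
S = R + BᵀPB = [1 0; 0 3/2] + [3.2500 3.0000; 3.0000 180.0000] = [4.2500 3.0000; 3.0000 181.5000]
BᵀPA = [0.8750 -4.5000; 28.5000 18.0000]
K = S⁻¹·BᵀPA = [0.0962 -1.1422; 0.1554 0.1181]
A−BK = [-0.0256 0.3856; 0.0898 -1.0457]
AᵀP(A−BK) = [0.0485 -0.1151; -0.1151 1.7354]
P' = Q + AᵀP(A−BK) = [9.2985 2.8849; 2.8849 2.7354]
tr(P') = 12.0338


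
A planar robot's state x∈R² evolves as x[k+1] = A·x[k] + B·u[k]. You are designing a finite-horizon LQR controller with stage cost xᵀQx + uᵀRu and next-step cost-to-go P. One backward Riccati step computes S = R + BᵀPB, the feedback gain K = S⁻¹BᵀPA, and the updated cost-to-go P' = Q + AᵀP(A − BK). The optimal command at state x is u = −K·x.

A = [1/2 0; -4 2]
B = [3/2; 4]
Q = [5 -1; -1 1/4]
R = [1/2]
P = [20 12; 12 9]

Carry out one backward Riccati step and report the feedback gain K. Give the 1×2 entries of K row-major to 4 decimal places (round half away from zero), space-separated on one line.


-0.5307 0.3238

BᵀP = [78.0000 54.0000]
S = R + BᵀPB = [1/2] + [333.0000] = [333.5000]
BᵀPA = [-177.0000 108.0000]
K = S⁻¹·BᵀPA = [-0.5307 0.3238]
A−BK = [1.2961 -0.4858; -1.8771 0.7046]
AᵀP(A−BK) = [7.0600 -2.6807; -2.6807 1.0255]
P' = Q + AᵀP(A−BK) = [12.0600 -3.6807; -3.6807 1.2755]
tr(P') = 13.3355


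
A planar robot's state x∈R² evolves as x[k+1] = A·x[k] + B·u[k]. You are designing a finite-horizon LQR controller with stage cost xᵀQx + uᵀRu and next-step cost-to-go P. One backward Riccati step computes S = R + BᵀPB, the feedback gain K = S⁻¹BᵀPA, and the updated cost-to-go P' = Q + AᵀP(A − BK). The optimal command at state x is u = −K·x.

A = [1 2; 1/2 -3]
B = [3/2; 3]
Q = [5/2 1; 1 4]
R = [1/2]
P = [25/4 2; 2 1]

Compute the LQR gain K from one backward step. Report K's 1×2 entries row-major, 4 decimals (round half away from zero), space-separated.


0.4421 0.3068

BᵀP = [15.3750 6.0000]
S = R + BᵀPB = [1/2] + [41.0625] = [41.5625]
BᵀPA = [18.3750 12.7500]
K = S⁻¹·BᵀPA = [0.4421 0.3068]
A−BK = [0.3368 1.5398; -0.8263 -3.9203]
AᵀP(A−BK) = [0.3763 1.3632; 1.3632 6.0887]
P' = Q + AᵀP(A−BK) = [2.8763 2.3632; 2.3632 10.0887]
tr(P') = 12.9650


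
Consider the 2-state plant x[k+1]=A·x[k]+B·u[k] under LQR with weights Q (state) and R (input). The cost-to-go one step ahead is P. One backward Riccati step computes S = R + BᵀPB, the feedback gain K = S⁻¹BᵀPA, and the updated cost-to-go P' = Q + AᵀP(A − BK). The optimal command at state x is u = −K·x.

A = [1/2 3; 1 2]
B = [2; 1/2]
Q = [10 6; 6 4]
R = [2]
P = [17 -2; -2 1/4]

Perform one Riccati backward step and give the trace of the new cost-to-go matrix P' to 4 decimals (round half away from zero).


18.0466

BᵀP = [33.0000 -3.8750]
S = R + BᵀPB = [2] + [64.0625] = [66.0625]
BᵀPA = [12.6250 91.2500]
K = S⁻¹·BᵀPA = [0.1911 1.3813]
A−BK = [0.1178 0.2375; 0.9044 1.3094]
AᵀP(A−BK) = [0.0873 0.5615; 0.5615 3.9593]
P' = Q + AᵀP(A−BK) = [10.0873 6.5615; 6.5615 7.9593]
tr(P') = 18.0466


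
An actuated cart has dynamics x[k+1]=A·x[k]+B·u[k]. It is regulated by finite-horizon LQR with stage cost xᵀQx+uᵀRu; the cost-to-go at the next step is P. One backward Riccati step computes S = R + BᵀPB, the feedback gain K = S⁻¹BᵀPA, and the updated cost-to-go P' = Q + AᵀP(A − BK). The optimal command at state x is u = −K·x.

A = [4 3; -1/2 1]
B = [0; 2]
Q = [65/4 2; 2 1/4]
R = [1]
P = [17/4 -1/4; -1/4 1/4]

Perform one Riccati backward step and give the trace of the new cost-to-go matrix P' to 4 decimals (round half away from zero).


BᵀP = [-0.5000 0.5000]
S = R + BᵀPB = [1] + [1.0000] = [2.0000]
BᵀPA = [-2.2500 -1.0000]
K = S⁻¹·BᵀPA = [-1.1250 -0.5000]
A−BK = [4.0000 3.0000; 1.7500 2.0000]
AᵀP(A−BK) = [66.5313 49.1250; 49.1250 36.5000]
P' = Q + AᵀP(A−BK) = [82.7813 51.1250; 51.1250 36.7500]
tr(P') = 119.5313

119.5313


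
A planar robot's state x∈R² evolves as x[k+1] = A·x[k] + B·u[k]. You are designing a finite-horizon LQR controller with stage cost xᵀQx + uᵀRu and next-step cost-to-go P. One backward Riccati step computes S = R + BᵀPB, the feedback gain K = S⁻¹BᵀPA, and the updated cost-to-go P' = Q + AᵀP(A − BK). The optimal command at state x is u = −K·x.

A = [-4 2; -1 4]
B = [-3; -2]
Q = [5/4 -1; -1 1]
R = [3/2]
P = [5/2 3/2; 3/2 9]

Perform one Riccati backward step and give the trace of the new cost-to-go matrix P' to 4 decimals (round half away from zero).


BᵀP = [-10.5000 -22.5000]
S = R + BᵀPB = [3/2] + [76.5000] = [78.0000]
BᵀPA = [64.5000 -111.0000]
K = S⁻¹·BᵀPA = [0.8269 -1.4231]
A−BK = [-1.5192 -2.2692; 0.6538 1.1538]
AᵀP(A−BK) = [7.6635 8.7885; 8.7885 20.0385]
P' = Q + AᵀP(A−BK) = [8.9135 7.7885; 7.7885 21.0385]
tr(P') = 29.9519

29.9519


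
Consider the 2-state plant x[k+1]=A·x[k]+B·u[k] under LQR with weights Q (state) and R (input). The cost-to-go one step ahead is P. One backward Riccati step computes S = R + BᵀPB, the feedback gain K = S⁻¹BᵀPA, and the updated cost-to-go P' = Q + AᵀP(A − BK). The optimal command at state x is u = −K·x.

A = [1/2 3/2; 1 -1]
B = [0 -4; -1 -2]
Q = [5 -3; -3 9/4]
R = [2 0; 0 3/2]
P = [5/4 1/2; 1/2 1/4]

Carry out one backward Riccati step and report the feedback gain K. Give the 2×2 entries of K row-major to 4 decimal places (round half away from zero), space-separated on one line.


BᵀP = [-0.5000 -0.2500; -6.0000 -2.5000]
S = R + BᵀPB = [2 0; 0 3/2] + [0.2500 2.5000; 2.5000 29.0000] = [2.2500 2.5000; 2.5000 30.5000]
BᵀPA = [-0.5000 -0.5000; -5.5000 -6.5000]
K = S⁻¹·BᵀPA = [-0.0240 0.0160; -0.1784 -0.2144]
A−BK = [-0.2134 0.6423; 0.6192 -1.4128]
AᵀP(A−BK) = [0.0695 0.0162; 0.0162 0.1767]
P' = Q + AᵀP(A−BK) = [5.0695 -2.9838; -2.9838 2.4267]
tr(P') = 7.4962

-0.0240 0.0160 -0.1784 -0.2144


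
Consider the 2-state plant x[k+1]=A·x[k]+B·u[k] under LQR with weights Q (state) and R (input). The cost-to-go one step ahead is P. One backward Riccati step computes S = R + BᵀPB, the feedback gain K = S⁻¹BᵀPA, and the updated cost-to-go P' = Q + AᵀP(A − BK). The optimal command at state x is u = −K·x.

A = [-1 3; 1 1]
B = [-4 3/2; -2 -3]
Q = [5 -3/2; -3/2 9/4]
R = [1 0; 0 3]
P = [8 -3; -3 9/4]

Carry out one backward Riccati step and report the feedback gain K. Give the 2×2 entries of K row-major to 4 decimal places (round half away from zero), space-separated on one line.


0.1284 -0.6902 -0.3568 0.1363

BᵀP = [-26.0000 7.5000; 21.0000 -11.2500]
S = R + BᵀPB = [1 0; 0 3] + [89.0000 -61.5000; -61.5000 65.2500] = [90.0000 -61.5000; -61.5000 68.2500]
BᵀPA = [33.5000 -70.5000; -32.2500 51.7500]
K = S⁻¹·BᵀPA = [0.1284 -0.6902; -0.3568 0.1363]
A−BK = [0.0488 0.0348; 0.1862 0.0286]
AᵀP(A−BK) = [0.4411 -0.2326; -0.2326 0.5377]
P' = Q + AᵀP(A−BK) = [5.4411 -1.7326; -1.7326 2.7877]
tr(P') = 8.2287


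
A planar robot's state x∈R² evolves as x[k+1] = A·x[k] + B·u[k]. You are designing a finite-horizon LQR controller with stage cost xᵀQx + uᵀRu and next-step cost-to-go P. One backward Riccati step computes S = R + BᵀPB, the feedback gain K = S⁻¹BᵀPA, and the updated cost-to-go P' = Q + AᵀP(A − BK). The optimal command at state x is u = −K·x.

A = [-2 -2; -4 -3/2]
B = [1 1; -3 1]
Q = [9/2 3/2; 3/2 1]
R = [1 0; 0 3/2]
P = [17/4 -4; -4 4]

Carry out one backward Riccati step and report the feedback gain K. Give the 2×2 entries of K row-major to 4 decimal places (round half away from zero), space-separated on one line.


0.4841 -0.1292 -0.3549 -0.2673

BᵀP = [16.2500 -16.0000; 0.2500 0.0000]
S = R + BᵀPB = [1 0; 0 3/2] + [64.2500 0.2500; 0.2500 0.2500] = [65.2500 0.2500; 0.2500 1.7500]
BᵀPA = [31.5000 -8.5000; -0.5000 -0.5000]
K = S⁻¹·BᵀPA = [0.4841 -0.1292; -0.3549 -0.2673]
A−BK = [-2.1292 -1.6035; -2.1928 -1.6205]
AᵀP(A−BK) = [1.5728 0.9376; 0.9376 0.7678]
P' = Q + AᵀP(A−BK) = [6.0728 2.4376; 2.4376 1.7678]
tr(P') = 7.8406


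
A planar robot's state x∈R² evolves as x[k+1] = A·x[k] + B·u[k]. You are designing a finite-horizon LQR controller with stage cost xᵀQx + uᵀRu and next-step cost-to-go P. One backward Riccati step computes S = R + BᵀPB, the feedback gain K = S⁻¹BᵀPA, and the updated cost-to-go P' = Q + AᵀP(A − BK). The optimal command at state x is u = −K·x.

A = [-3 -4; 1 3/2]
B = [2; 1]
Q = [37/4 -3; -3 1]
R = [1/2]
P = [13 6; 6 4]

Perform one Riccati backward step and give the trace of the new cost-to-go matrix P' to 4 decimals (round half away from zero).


BᵀP = [32.0000 16.0000]
S = R + BᵀPB = [1/2] + [80.0000] = [80.5000]
BᵀPA = [-80.0000 -104.0000]
K = S⁻¹·BᵀPA = [-0.9938 -1.2919]
A−BK = [-1.0124 -1.4161; 1.9938 2.7919]
AᵀP(A−BK) = [5.4969 7.6460; 7.6460 10.6398]
P' = Q + AᵀP(A−BK) = [14.7469 4.6460; 4.6460 11.6398]
tr(P') = 26.3866

26.3866


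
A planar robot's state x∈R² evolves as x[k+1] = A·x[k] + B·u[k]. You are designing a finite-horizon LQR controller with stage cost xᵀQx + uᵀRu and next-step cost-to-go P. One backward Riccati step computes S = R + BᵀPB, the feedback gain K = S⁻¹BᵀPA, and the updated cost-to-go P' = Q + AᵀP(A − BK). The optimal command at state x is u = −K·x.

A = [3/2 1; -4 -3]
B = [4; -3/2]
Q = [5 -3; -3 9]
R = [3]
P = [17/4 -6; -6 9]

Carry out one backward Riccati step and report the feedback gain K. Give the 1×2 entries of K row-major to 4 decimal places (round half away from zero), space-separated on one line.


1.1577 0.8484

BᵀP = [26.0000 -37.5000]
S = R + BᵀPB = [3] + [160.2500] = [163.2500]
BᵀPA = [189.0000 138.5000]
K = S⁻¹·BᵀPA = [1.1577 0.8484]
A−BK = [-3.1309 -2.3936; -2.2634 -1.7274]
AᵀP(A−BK) = [6.7509 5.0289; 5.0289 3.7477]
P' = Q + AᵀP(A−BK) = [11.7509 2.0289; 2.0289 12.7477]
tr(P') = 24.4986
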